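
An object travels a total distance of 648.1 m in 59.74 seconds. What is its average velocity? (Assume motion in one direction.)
v_avg = Δd / Δt = 648.1 / 59.74 = 10.85 m/s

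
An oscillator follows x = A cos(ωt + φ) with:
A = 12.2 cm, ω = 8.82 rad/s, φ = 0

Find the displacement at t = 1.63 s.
x = A cos(ωt + φ) = 12.2×cos(8.82×1.63 + 0) = -2.893 cm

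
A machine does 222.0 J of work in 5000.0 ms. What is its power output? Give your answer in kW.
P = W/t = 222 J / 5 s = 44.4 W = 0.0444 kW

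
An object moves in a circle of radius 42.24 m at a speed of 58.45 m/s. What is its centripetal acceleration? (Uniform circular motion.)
a_c = v²/r = 58.45²/42.24 = 3416.4/42.24 = 80.88 m/s²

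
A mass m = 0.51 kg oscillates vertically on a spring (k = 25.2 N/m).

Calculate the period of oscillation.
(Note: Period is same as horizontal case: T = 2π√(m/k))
T = 2π√(m/k) = 2π√(0.51/25.2) = 0.8939 s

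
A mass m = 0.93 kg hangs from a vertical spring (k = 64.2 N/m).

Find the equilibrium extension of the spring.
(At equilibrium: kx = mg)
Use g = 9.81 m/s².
x_eq = mg/k = 0.93×9.81/64.2 = 0.1421 m = 14.21 cm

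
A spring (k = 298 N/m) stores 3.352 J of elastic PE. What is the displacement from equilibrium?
PE = ½kx² → x = √(2PE/k) = √(2×3.352/298) = 0.15 m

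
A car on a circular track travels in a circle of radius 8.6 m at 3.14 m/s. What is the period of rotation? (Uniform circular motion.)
T = 2πr/v = 2π×8.6/3.14 = 17.21 s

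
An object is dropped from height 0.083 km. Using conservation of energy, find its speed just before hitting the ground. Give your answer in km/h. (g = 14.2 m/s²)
mgh = ½mv² → v = √(2gh) = √(2×14.2×83) = 48.55 m/s = 174.8 km/h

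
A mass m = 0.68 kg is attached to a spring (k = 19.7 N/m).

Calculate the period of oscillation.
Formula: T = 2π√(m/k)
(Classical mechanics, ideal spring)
T = 2π√(m/k) = 2π√(0.68/19.7) = 1.167 s; f = 1/T = 0.8566 Hz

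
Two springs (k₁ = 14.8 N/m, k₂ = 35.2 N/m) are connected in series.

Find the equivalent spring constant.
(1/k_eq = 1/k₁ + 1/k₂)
1/k_eq = 1/14.8 + 1/35.2 = 0.095977; k_eq = 10.42 N/m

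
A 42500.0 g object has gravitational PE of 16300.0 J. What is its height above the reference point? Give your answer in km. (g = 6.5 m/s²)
PE = mgh → h = PE/(mg) = 1.63e+04 J / (42.5 kg × 6.5 m/s²) = 59 m = 0.059 km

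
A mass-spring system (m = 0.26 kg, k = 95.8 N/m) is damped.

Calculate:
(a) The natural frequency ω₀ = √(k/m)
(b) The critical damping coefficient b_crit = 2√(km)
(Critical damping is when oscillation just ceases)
ω₀ = √(k/m) = √(95.8/0.26) = 19.2 rad/s
b_crit = 2√(km) = 2√(95.8×0.26) = 9.982 kg/s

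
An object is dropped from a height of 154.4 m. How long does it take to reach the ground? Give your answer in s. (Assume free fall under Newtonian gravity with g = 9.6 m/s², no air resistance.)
t = √(2h/g) = 5.672 s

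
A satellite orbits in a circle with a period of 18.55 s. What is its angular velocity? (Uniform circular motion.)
ω = 2π/T = 2π/18.55 = 0.3387 rad/s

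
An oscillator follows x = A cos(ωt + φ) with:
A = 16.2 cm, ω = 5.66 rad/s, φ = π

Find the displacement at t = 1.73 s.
x = A cos(ωt + φ) = 16.2×cos(5.66×1.73 + π) = 15.12 cm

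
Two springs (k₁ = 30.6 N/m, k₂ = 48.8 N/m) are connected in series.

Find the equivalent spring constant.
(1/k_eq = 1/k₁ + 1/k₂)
1/k_eq = 1/30.6 + 1/48.8 = 0.053172; k_eq = 18.81 N/m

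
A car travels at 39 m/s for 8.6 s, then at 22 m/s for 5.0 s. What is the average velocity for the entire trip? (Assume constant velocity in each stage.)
d₁ = v₁t₁ = 39 × 8.6 = 335.4 m
d₂ = v₂t₂ = 22 × 5.0 = 110 m
d_total = 445.4 m, t_total = 13.6 s
v_avg = d_total/t_total = 445.4/13.6 = 32.75 m/s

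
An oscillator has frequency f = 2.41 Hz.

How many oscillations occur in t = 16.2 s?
n = f×t = 2.41×16.2 = 39.04 oscillations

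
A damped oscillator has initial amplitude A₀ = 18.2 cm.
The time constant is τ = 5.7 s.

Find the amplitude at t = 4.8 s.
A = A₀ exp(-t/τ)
A = A₀ exp(−t/τ) = 18.2×exp(−4.8/5.7) = 7.841 cm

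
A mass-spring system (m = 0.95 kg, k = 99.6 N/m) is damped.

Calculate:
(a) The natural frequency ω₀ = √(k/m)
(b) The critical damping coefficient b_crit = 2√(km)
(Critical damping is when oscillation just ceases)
ω₀ = √(k/m) = √(99.6/0.95) = 10.24 rad/s
b_crit = 2√(km) = 2√(99.6×0.95) = 19.45 kg/s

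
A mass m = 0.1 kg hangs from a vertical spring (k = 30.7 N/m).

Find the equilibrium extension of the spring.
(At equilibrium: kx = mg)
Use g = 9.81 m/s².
x_eq = mg/k = 0.1×9.81/30.7 = 0.03195 m = 3.195 cm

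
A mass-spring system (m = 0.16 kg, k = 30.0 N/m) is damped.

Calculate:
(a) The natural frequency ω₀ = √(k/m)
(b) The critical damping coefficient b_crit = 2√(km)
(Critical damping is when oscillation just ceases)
ω₀ = √(k/m) = √(30.0/0.16) = 13.69 rad/s
b_crit = 2√(km) = 2√(30.0×0.16) = 4.382 kg/s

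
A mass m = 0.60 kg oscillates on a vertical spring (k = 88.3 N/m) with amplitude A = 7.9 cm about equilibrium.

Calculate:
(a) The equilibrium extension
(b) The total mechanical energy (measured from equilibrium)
x_eq = mg/k = 0.6×9.81/88.3 = 0.06666 m = 6.666 cm
E = ½kA² = ½×88.3×(0.079)² = 0.2755 J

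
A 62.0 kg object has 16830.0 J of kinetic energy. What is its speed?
KE = ½mv² → v = √(2KE/m) = √(2×16830.0/62.0) = 23.3 m/s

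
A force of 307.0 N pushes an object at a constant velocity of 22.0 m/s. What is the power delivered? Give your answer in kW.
P = Fv = 307 N × 22 m/s = 6754 W = 6.754 kW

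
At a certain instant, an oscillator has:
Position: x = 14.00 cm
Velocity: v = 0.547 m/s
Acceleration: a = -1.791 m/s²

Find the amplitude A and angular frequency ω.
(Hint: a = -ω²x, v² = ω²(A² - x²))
a = −ω²x → ω = √(|a|/x) = √(1.791/0.14) = 3.577 rad/s
v² = ω²(A² − x²) → A = √(x² + v²/ω²) = √(0.14² + 0.547²/3.577²) = 0.2073 m = 20.73 cm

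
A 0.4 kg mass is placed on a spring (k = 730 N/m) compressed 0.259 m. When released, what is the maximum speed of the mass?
½kx² = ½mv² → v = x√(k/m) = 0.259×√(730/0.4) = 11.06 m/s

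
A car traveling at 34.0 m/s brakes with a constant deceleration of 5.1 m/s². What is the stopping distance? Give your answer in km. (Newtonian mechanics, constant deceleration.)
d = v₀² / (2a) (with unit conversion) = 0.1133 km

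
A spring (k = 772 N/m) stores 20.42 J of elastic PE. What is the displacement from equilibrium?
PE = ½kx² → x = √(2PE/k) = √(2×20.42/772) = 0.23 m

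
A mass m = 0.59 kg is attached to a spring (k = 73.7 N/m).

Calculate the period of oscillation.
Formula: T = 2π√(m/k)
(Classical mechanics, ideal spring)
T = 2π√(m/k) = 2π√(0.59/73.7) = 0.5622 s; f = 1/T = 1.779 Hz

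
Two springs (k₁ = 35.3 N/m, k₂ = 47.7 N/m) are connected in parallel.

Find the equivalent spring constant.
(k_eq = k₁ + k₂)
k_eq = k₁ + k₂ = 35.3 + 47.7 = 83 N/m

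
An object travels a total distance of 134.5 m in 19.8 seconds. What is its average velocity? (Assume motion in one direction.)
v_avg = Δd / Δt = 134.5 / 19.8 = 6.79 m/s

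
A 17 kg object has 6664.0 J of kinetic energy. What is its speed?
KE = ½mv² → v = √(2KE/m) = √(2×6664.0/17) = 28.0 m/s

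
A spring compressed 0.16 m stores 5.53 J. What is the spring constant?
PE = ½kx² → k = 2PE/x² = 2×5.53/0.16² = 432.0 N/m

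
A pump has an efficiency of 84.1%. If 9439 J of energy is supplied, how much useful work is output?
W_out = η × W_in = 0.841 × 9439 = 7938.2 J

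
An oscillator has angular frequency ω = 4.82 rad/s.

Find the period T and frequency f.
T = 2π/ω = 2π/4.82 = 1.304 s; f = ω/2π = 0.7671 Hz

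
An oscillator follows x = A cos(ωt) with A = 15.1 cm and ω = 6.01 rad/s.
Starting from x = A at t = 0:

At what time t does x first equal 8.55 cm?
cos(ωt) = x/A = 8.55/15.1 = 0.5662
ωt = arccos(0.5662) = 0.9689 rad
t = 0.9689/6.01 = 0.1612 s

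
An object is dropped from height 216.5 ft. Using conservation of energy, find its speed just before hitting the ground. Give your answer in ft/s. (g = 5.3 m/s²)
mgh = ½mv² → v = √(2gh) = √(2×5.3×65.99) = 26.45 m/s = 86.77 ft/s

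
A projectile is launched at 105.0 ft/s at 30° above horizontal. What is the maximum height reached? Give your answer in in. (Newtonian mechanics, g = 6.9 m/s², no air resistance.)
H = v₀²sin²(θ)/(2g) (with unit conversion) = 730.5 in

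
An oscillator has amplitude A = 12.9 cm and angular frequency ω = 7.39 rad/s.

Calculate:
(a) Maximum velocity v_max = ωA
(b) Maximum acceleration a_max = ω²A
v_max = ωA = 7.39×0.129 = 0.9533 m/s
a_max = ω²A = 7.39²×0.129 = 7.045 m/s²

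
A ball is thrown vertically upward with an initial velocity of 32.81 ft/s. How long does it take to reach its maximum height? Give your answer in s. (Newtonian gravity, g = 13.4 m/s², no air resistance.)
t_up = v₀/g (with unit conversion) = 0.7463 s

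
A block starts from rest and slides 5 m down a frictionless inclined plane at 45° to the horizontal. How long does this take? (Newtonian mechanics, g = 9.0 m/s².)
a = g sin(θ) = 9.0 × sin(45°) = 6.36 m/s²
t = √(2d/a) = √(2 × 5 / 6.36) = 1.25 s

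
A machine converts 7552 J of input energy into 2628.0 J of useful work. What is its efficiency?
η = W_out/W_in = 2628.0/7552 = 0.348 = 34.8%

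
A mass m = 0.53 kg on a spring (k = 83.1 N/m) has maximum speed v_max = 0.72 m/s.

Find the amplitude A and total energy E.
½mv²_max = ½kA² → A = v_max√(m/k) = 0.72×√(0.53/83.1) = 0.0575 m = 5.75 cm
E = ½mv²_max = ½×0.53×0.72² = 0.1374 J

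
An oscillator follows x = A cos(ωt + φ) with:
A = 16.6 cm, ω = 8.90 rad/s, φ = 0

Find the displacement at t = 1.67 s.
x = A cos(ωt + φ) = 16.6×cos(8.9×1.67 + 0) = -11.02 cm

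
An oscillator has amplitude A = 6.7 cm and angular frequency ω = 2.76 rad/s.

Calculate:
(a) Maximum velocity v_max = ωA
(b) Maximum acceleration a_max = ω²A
v_max = ωA = 2.76×0.067 = 0.1849 m/s
a_max = ω²A = 2.76²×0.067 = 0.5104 m/s²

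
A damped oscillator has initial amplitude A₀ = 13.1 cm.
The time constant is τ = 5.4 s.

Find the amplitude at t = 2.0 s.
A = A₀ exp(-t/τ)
A = A₀ exp(−t/τ) = 13.1×exp(−2.0/5.4) = 9.045 cm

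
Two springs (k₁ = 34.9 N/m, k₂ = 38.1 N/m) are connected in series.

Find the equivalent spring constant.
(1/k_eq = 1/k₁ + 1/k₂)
1/k_eq = 1/34.9 + 1/38.1 = 0.0549; k_eq = 18.21 N/m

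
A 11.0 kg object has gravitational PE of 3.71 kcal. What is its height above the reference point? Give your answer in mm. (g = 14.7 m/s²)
PE = mgh → h = PE/(mg) = 1.552e+04 J / (11 kg × 14.7 m/s²) = 96 m = 96000.0 mm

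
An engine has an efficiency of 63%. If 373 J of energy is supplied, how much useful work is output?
W_out = η × W_in = 0.63 × 373 = 234.99 J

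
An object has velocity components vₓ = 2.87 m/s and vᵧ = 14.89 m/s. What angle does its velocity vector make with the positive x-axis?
θ = arctan(vᵧ/vₓ) = arctan(14.89/2.87) = 79.09°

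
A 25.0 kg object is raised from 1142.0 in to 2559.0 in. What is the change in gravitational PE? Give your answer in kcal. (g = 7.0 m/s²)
ΔPE = mg(h₂ − h₁) = 25 kg × 7.0 m/s² × (65 − 29.01) m = 6299 J = 1.505 kcal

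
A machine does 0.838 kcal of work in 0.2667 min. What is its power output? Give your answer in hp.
P = W/t = 3506 J / 16 s = 219.1 W = 0.2938 hp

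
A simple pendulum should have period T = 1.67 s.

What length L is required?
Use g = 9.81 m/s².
T = 2π√(L/g) → L = g(T/2π)² = 9.81×(1.67/2π)² = 0.693 m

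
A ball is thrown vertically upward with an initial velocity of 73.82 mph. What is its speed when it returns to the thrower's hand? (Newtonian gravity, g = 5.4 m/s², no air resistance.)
By conservation of energy, the ball returns at the same speed = 73.82 mph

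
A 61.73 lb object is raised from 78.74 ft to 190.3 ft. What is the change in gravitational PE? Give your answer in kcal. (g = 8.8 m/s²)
ΔPE = mg(h₂ − h₁) = 28 kg × 8.8 m/s² × (58 − 24) m = 8379 J = 2.003 kcal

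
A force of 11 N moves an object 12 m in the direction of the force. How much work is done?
W = Fd = 11×12 = 132.0 J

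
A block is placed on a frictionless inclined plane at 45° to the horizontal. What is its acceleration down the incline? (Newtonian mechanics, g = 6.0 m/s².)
a = g sin(θ) = 6.0 × sin(45°) = 6.0 × 0.7071 = 4.24 m/s²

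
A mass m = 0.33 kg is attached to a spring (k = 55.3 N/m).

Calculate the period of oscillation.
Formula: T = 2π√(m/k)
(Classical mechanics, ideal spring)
T = 2π√(m/k) = 2π√(0.33/55.3) = 0.4854 s; f = 1/T = 2.06 Hz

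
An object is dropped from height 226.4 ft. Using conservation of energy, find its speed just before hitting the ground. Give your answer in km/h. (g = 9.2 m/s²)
mgh = ½mv² → v = √(2gh) = √(2×9.2×69.01) = 35.63 m/s = 128.3 km/h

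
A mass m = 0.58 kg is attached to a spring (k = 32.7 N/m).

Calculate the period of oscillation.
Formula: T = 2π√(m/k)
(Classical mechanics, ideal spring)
T = 2π√(m/k) = 2π√(0.58/32.7) = 0.8368 s; f = 1/T = 1.195 Hz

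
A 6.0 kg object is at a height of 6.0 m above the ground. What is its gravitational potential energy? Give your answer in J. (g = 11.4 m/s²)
PE = mgh = 6 kg × 11.4 m/s² × 6 m = 410.4 J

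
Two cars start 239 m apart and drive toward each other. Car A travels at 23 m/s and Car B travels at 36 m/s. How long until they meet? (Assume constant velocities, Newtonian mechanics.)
Combined speed: v_combined = 23 + 36 = 59 m/s
Time to meet: t = d/59 = 239/59 = 4.05 s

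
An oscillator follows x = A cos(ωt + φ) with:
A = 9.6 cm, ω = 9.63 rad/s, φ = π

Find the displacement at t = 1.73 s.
x = A cos(ωt + φ) = 9.6×cos(9.63×1.73 + π) = 5.569 cm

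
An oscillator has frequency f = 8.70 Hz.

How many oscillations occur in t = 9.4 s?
n = f×t = 8.7×9.4 = 81.78 oscillations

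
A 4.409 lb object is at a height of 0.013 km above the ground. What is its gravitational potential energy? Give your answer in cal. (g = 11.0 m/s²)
PE = mgh = 2 kg × 11.0 m/s² × 13 m = 286 J = 68.35 cal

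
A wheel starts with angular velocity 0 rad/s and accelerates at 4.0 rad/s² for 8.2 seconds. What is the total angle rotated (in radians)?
θ = ω₀t + ½αt² = 0×8.2 + ½×4.0×8.2² = 134.48 rad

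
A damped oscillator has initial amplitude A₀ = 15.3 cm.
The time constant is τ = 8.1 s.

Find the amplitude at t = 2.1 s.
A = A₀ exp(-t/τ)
A = A₀ exp(−t/τ) = 15.3×exp(−2.1/8.1) = 11.81 cm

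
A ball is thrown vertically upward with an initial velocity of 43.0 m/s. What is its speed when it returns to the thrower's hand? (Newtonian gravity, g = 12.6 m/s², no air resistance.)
By conservation of energy, the ball returns at the same speed = 43.0 m/s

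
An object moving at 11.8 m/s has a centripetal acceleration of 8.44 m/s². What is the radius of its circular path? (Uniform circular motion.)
r = v²/a_c = 11.8²/8.44 = 16.5 m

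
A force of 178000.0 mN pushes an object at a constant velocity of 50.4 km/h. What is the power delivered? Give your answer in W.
P = Fv = 178 N × 14 m/s = 2492 W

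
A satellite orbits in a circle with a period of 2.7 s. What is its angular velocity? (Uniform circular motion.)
ω = 2π/T = 2π/2.7 = 2.3271 rad/s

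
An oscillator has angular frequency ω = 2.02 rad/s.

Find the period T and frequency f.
T = 2π/ω = 2π/2.02 = 3.11 s; f = ω/2π = 0.3215 Hz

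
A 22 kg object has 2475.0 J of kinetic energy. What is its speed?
KE = ½mv² → v = √(2KE/m) = √(2×2475.0/22) = 15.0 m/s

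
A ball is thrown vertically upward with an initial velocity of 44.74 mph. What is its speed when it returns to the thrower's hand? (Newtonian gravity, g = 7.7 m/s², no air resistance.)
By conservation of energy, the ball returns at the same speed = 44.74 mph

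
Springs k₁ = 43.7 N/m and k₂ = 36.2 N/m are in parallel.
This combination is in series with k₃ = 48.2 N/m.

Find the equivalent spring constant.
k₁₂ = k₁ + k₂ = 79.9 N/m (parallel)
1/k_eq = 1/k₁₂ + 1/k₃ → k_eq = 30.06 N/m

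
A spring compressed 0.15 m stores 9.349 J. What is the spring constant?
PE = ½kx² → k = 2PE/x² = 2×9.349/0.15² = 831.0 N/m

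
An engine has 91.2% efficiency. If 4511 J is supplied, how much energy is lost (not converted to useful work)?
W_out = η × W_in = 0.912×4511 = 4114.0 J
W_lost = W_in − W_out = 4511 − 4114.0 = 396.97 J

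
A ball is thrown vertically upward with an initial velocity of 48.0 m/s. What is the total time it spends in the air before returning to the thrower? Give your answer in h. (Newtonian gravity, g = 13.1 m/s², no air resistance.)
t_total = 2v₀/g (with unit conversion) = 0.002036 h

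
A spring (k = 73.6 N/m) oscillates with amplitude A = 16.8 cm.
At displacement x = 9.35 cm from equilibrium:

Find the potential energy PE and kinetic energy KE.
E_total = ½kA² = ½×73.6×(0.168)² = 1.039 J
PE = ½kx² = ½×73.6×(0.0935)² = 0.3217 J
KE = E_total − PE = 0.7169 J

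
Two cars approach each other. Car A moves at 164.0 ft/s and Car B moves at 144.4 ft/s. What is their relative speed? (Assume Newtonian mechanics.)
v_rel = v_A + v_B = 164.0 + 144.4 = 308.4 ft/s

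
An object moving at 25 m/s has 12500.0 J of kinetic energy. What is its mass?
KE = ½mv² → m = 2KE/v² = 2×12500.0/25² = 40.0 kg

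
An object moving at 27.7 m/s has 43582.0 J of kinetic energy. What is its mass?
KE = ½mv² → m = 2KE/v² = 2×43582.0/27.7² = 113.6 kg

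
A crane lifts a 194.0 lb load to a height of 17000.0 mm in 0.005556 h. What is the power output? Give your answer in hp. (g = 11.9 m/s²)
W = mgh = 88×11.9×17 = 1.78e+04 J
P = W/t = 1.78e+04/20 = 890 W = 1.194 hp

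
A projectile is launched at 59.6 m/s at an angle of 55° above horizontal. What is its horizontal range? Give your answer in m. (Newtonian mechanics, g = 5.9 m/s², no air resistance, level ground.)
R = v₀² sin(2θ) / g = 565.8 m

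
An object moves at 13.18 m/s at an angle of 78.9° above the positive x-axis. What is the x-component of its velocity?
vₓ = v cos(θ) = 13.18 × cos(78.9°) = 2.54 m/s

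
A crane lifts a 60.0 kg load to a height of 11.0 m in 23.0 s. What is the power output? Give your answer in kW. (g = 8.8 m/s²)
W = mgh = 60×8.8×11 = 5808 J
P = W/t = 5808/23 = 252.5 W = 0.2525 kW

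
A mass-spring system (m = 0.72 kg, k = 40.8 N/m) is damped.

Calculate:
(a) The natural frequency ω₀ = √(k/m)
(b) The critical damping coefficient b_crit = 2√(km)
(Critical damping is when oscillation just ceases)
ω₀ = √(k/m) = √(40.8/0.72) = 7.528 rad/s
b_crit = 2√(km) = 2√(40.8×0.72) = 10.84 kg/s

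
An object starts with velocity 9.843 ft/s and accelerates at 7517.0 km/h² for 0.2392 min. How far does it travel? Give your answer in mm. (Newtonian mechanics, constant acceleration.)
d = v₀t + ½at² (with unit conversion) = 102800.0 mm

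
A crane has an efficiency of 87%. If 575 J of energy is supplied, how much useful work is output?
W_out = η × W_in = 0.87 × 575 = 500.25 J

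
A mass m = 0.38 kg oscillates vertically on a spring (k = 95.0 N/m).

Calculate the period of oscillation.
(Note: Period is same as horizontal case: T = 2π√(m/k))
T = 2π√(m/k) = 2π√(0.38/95.0) = 0.3974 s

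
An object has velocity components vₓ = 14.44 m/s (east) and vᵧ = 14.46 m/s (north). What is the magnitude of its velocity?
|v| = √(vₓ² + vᵧ²) = √(14.44² + 14.46²) = √(417.605) = 20.44 m/s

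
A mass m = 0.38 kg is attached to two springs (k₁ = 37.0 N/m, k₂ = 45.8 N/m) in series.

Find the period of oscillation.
k_eq = k₁k₂/(k₁+k₂) = 20.47 N/m
T = 2π√(m/k_eq) = 2π√(0.38/20.47) = 0.8562 s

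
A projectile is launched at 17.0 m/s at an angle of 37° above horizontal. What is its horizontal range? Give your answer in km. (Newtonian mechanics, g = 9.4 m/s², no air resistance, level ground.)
R = v₀² sin(2θ) / g (with unit conversion) = 0.02955 km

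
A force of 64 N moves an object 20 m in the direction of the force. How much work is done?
W = Fd = 64×20 = 1280.0 J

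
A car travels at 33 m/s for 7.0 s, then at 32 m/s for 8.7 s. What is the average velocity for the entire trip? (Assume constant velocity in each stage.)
d₁ = v₁t₁ = 33 × 7.0 = 231 m
d₂ = v₂t₂ = 32 × 8.7 = 278.4 m
d_total = 509.4 m, t_total = 15.7 s
v_avg = d_total/t_total = 509.4/15.7 = 32.45 m/s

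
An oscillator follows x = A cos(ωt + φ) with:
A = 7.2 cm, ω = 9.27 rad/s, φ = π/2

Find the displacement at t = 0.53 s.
x = A cos(ωt + φ) = 7.2×cos(9.27×0.53 + π/2) = 7.055 cm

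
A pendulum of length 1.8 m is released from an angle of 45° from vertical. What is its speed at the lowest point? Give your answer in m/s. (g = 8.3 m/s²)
h = L(1 − cosθ) = 1.8×(1 − cos45°) = 0.5272 m
v = √(2gh) = √(2×8.3×0.5272) = 2.958 m/s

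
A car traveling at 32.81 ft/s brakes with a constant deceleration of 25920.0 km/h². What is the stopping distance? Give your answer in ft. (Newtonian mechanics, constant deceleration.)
d = v₀² / (2a) (with unit conversion) = 82.03 ft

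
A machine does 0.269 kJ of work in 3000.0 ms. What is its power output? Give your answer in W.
P = W/t = 269 J / 3 s = 89.67 W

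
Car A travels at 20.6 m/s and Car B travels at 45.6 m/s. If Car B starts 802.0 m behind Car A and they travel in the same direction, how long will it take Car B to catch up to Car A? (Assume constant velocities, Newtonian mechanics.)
Relative speed: v_rel = 45.6 - 20.6 = 25 m/s
Time to catch: t = d₀/v_rel = 802.0/25 = 32.08 s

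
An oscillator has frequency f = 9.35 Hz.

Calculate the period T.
T = 1/f = 1/9.35 = 0.107 s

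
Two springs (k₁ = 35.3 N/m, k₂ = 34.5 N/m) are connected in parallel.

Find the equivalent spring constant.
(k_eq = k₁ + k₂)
k_eq = k₁ + k₂ = 35.3 + 34.5 = 69.8 N/m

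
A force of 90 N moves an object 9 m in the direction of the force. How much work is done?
W = Fd = 90×9 = 810.0 J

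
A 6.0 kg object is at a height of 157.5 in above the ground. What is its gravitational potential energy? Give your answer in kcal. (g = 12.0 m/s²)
PE = mgh = 6 kg × 12.0 m/s² × 4 m = 288 J = 0.06884 kcal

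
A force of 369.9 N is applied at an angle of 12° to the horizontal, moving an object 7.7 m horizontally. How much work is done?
W = Fd cosθ = 369.9×7.7×cos(12°) = 2786.0 J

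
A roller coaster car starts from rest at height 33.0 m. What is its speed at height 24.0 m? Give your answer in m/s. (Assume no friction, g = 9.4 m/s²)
mgh₁ = ½mv₂² + mgh₂ → v₂ = √(2g(h₁−h₂)) = √(2×9.4×(33−24)) = 13.01 m/s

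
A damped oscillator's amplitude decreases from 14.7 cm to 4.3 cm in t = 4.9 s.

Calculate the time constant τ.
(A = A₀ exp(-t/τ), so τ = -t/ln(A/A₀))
A/A₀ = 4.3/14.7 = 0.2925; ln(A/A₀) = -1.229
τ = −t/ln(A/A₀) = −4.9/-1.229 = 3.986 s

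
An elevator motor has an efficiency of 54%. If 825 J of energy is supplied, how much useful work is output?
W_out = η × W_in = 0.54 × 825 = 445.5 J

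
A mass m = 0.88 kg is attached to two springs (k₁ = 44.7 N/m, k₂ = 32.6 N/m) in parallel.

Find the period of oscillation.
k_eq = k₁+k₂ = 77.3 N/m
T = 2π√(m/k_eq) = 2π√(0.88/77.3) = 0.6704 s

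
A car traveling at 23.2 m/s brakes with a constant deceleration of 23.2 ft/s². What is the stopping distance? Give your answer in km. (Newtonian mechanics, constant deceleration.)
d = v₀² / (2a) (with unit conversion) = 0.03806 km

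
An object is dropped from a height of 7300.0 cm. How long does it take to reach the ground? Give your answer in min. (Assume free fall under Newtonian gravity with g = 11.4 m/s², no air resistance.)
t = √(2h/g) (with unit conversion) = 0.05964 min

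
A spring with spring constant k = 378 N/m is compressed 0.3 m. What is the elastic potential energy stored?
PE = ½kx² = ½×378×0.3² = 17.01 J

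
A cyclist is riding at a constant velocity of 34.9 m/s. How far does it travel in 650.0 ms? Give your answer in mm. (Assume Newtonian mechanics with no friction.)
d = vt (with unit conversion) = 22680.0 mm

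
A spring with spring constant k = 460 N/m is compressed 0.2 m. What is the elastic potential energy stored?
PE = ½kx² = ½×460×0.2² = 9.2 J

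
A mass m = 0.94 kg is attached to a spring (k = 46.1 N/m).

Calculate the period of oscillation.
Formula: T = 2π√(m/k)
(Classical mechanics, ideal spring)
T = 2π√(m/k) = 2π√(0.94/46.1) = 0.8972 s; f = 1/T = 1.115 Hz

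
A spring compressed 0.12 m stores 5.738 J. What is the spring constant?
PE = ½kx² → k = 2PE/x² = 2×5.738/0.12² = 796.9 N/m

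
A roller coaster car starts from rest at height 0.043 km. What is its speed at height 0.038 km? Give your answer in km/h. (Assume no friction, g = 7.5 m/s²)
mgh₁ = ½mv₂² + mgh₂ → v₂ = √(2g(h₁−h₂)) = √(2×7.5×(43−38)) = 8.66 m/s = 31.18 km/h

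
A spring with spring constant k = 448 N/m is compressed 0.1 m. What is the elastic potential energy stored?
PE = ½kx² = ½×448×0.1² = 2.24 J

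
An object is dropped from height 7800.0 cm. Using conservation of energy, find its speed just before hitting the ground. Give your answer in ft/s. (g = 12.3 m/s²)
mgh = ½mv² → v = √(2gh) = √(2×12.3×78) = 43.8 m/s = 143.7 ft/s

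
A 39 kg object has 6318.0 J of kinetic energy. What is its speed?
KE = ½mv² → v = √(2KE/m) = √(2×6318.0/39) = 18.0 m/s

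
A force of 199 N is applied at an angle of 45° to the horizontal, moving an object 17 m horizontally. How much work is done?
W = Fd cosθ = 199×17×cos(45°) = 2392.1 J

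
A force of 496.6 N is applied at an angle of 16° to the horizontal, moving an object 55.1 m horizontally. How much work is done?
W = Fd cosθ = 496.6×55.1×cos(16°) = 26303.0 J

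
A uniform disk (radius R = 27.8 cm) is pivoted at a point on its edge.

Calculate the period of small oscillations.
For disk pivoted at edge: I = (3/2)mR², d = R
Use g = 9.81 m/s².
I/m = (3/2)R² = 0.1159 m²; d = R = 0.278 m
T = 2π√((3/2)R²/(gR)) = 2π√(3R/(2g)) = 1.295 s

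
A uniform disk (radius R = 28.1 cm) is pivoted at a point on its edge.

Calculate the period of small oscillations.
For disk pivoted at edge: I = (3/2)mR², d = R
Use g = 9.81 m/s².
I/m = (3/2)R² = 0.1184 m²; d = R = 0.281 m
T = 2π√((3/2)R²/(gR)) = 2π√(3R/(2g)) = 1.302 s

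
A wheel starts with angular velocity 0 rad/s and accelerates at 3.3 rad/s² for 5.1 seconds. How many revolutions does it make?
θ = ω₀t + ½αt² = 0×5.1 + ½×3.3×5.1² = 42.92 rad
Revolutions = θ/(2π) = 42.92/(2π) = 6.83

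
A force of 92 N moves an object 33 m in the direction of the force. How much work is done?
W = Fd = 92×33 = 3036.0 J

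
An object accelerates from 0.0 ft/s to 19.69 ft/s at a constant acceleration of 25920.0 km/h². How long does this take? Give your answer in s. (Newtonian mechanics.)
t = (v - v₀)/a (with unit conversion) = 3.001 s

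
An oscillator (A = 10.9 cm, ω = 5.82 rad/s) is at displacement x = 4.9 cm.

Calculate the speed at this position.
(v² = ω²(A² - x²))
v = ω√(A² − x²) = 5.82×√(0.109² − 0.049²) = 0.5667 m/s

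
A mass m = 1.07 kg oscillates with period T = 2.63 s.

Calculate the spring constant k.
T = 2π√(m/k) → k = m(2π/T)² = 1.07×(2π/2.63)² = 6.107 N/m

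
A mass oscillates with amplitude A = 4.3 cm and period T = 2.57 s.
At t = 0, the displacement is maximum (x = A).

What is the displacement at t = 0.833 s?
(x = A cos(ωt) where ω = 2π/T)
ω = 2π/T = 2π/2.57 = 2.445 rad/s
x = A cos(ωt) = 4.3×cos(2.445×0.833) = -1.931 cm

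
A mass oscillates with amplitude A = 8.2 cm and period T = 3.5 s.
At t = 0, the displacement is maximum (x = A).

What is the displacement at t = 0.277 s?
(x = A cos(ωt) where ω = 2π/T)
ω = 2π/T = 2π/3.5 = 1.795 rad/s
x = A cos(ωt) = 8.2×cos(1.795×0.277) = 7.207 cm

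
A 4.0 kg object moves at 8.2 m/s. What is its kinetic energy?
KE = ½mv² = ½×4.0×8.2² = 134.48 J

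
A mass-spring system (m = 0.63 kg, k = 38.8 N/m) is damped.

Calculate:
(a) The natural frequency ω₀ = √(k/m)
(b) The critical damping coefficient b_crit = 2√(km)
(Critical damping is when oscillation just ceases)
ω₀ = √(k/m) = √(38.8/0.63) = 7.848 rad/s
b_crit = 2√(km) = 2√(38.8×0.63) = 9.888 kg/s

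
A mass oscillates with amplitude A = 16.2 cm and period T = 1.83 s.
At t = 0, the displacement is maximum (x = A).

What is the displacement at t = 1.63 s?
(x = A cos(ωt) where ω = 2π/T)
ω = 2π/T = 2π/1.83 = 3.433 rad/s
x = A cos(ωt) = 16.2×cos(3.433×1.63) = 12.53 cm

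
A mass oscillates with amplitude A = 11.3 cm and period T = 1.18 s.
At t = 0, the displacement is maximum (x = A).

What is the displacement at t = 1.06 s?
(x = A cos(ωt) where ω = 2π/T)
ω = 2π/T = 2π/1.18 = 5.325 rad/s
x = A cos(ωt) = 11.3×cos(5.325×1.06) = 9.071 cm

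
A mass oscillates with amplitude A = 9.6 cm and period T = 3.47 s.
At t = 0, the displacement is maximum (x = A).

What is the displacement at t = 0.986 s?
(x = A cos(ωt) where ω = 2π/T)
ω = 2π/T = 2π/3.47 = 1.811 rad/s
x = A cos(ωt) = 9.6×cos(1.811×0.986) = -2.044 cm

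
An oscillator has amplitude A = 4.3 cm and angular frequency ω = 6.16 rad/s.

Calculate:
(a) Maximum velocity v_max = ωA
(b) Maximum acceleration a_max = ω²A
v_max = ωA = 6.16×0.043 = 0.2649 m/s
a_max = ω²A = 6.16²×0.043 = 1.632 m/s²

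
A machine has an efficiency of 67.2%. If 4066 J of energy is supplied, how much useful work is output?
W_out = η × W_in = 0.672 × 4066 = 2732.4 J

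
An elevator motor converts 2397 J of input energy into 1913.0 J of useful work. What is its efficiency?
η = W_out/W_in = 1913.0/2397 = 0.7981 = 79.81%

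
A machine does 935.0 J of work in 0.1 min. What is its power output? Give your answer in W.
P = W/t = 935 J / 6 s = 155.8 W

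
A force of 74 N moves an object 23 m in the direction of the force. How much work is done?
W = Fd = 74×23 = 1702.0 J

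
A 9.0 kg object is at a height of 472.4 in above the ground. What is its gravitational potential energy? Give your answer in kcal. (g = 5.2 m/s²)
PE = mgh = 9 kg × 5.2 m/s² × 12 m = 561.6 J = 0.1342 kcal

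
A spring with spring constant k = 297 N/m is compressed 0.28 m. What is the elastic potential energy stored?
PE = ½kx² = ½×297×0.28² = 11.64 J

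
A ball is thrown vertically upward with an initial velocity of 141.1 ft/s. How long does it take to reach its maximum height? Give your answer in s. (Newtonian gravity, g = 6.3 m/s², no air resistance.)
t_up = v₀/g (with unit conversion) = 6.827 s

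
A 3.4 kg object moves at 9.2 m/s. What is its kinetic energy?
KE = ½mv² = ½×3.4×9.2² = 143.888 J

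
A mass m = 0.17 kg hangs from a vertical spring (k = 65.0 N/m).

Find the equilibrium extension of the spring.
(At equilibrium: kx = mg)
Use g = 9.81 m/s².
x_eq = mg/k = 0.17×9.81/65.0 = 0.02566 m = 2.566 cm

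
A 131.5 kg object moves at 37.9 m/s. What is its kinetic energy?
KE = ½mv² = ½×131.5×37.9² = 94443.96 J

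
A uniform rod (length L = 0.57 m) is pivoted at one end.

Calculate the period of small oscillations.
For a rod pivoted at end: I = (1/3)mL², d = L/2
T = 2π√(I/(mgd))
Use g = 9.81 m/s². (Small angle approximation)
I/m = (1/3)L² = 0.1083 m²; d = L/2 = 0.285 m
T = 2π√(I/(mgd)) = 2π√(0.1083/(9.81×0.285)) = 1.237 s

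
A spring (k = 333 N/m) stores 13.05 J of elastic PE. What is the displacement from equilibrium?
PE = ½kx² → x = √(2PE/k) = √(2×13.05/333) = 0.28 m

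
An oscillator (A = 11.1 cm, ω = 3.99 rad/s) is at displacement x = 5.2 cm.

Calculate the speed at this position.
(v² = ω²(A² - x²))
v = ω√(A² − x²) = 3.99×√(0.111² − 0.052²) = 0.3913 m/s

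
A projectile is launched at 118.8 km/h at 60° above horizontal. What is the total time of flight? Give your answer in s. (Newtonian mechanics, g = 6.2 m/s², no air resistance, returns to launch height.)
T = 2v₀sin(θ)/g (with unit conversion) = 9.219 s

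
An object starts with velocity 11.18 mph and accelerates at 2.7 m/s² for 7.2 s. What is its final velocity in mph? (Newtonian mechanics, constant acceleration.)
v = v₀ + at (with unit conversion) = 54.67 mph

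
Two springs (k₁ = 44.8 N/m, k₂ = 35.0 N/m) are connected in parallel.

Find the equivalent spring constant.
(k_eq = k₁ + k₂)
k_eq = k₁ + k₂ = 44.8 + 35.0 = 79.8 N/m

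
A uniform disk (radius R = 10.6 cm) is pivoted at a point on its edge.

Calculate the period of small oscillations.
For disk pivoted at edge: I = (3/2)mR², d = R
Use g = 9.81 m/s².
I/m = (3/2)R² = 0.01685 m²; d = R = 0.106 m
T = 2π√((3/2)R²/(gR)) = 2π√(3R/(2g)) = 0.7999 s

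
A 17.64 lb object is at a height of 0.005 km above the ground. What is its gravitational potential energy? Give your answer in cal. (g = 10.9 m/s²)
PE = mgh = 8.001 kg × 10.9 m/s² × 5 m = 436.1 J = 104.2 cal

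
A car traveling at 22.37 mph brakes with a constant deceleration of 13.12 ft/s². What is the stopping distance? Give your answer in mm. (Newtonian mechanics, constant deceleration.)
d = v₀² / (2a) (with unit conversion) = 12500.0 mm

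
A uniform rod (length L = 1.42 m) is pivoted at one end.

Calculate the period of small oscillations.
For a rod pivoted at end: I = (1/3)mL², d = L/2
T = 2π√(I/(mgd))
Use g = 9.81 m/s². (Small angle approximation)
I/m = (1/3)L² = 0.6721 m²; d = L/2 = 0.71 m
T = 2π√(I/(mgd)) = 2π√(0.6721/(9.81×0.71)) = 1.952 s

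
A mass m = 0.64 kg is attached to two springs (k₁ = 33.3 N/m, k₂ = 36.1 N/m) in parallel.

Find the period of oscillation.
k_eq = k₁+k₂ = 69.4 N/m
T = 2π√(m/k_eq) = 2π√(0.64/69.4) = 0.6034 s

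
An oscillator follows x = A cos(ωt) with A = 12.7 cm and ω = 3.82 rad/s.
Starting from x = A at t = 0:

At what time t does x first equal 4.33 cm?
cos(ωt) = x/A = 4.33/12.7 = 0.3409
ωt = arccos(0.3409) = 1.223 rad
t = 1.223/3.82 = 0.3201 s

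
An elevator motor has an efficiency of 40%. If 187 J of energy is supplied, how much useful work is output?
W_out = η × W_in = 0.4 × 187 = 74.8 J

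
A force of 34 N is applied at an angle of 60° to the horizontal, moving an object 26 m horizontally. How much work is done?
W = Fd cosθ = 34×26×cos(60°) = 442.0 J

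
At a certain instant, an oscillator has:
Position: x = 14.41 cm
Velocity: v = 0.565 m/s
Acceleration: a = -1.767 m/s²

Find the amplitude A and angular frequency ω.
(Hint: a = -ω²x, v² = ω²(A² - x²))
a = −ω²x → ω = √(|a|/x) = √(1.767/0.1441) = 3.502 rad/s
v² = ω²(A² − x²) → A = √(x² + v²/ω²) = √(0.1441² + 0.565²/3.502²) = 0.2163 m = 21.63 cm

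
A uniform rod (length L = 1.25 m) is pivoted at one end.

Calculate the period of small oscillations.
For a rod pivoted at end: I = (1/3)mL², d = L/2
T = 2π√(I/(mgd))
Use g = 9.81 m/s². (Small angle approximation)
I/m = (1/3)L² = 0.5208 m²; d = L/2 = 0.625 m
T = 2π√(I/(mgd)) = 2π√(0.5208/(9.81×0.625)) = 1.831 s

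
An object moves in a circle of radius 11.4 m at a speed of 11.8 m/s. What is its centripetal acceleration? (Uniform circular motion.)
a_c = v²/r = 11.8²/11.4 = 139.24/11.4 = 12.21 m/s²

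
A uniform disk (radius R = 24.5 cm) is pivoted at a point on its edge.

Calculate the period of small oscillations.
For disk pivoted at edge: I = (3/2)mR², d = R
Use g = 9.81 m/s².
I/m = (3/2)R² = 0.09004 m²; d = R = 0.245 m
T = 2π√((3/2)R²/(gR)) = 2π√(3R/(2g)) = 1.216 s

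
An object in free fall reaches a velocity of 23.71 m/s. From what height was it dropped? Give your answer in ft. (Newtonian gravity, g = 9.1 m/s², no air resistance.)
h = v²/(2g) (with unit conversion) = 101.3 ft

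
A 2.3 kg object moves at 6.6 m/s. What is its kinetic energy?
KE = ½mv² = ½×2.3×6.6² = 50.094 J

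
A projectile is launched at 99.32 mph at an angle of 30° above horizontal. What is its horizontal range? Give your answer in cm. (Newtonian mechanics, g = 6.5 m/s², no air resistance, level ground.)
R = v₀² sin(2θ) / g (with unit conversion) = 26270.0 cm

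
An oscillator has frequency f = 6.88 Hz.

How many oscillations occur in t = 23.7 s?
n = f×t = 6.88×23.7 = 163.1 oscillations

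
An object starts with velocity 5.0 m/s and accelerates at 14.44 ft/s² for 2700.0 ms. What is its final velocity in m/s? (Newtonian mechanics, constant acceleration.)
v = v₀ + at (with unit conversion) = 16.88 m/s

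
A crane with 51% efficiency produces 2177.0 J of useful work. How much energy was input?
W_in = W_out/η = 2177.0/0.51 = 4268.6 J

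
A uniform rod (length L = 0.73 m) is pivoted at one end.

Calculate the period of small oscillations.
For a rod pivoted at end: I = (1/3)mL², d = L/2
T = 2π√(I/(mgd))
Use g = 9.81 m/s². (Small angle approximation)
I/m = (1/3)L² = 0.1776 m²; d = L/2 = 0.365 m
T = 2π√(I/(mgd)) = 2π√(0.1776/(9.81×0.365)) = 1.399 s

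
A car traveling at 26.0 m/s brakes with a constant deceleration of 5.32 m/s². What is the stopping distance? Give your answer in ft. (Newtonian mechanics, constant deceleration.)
d = v₀² / (2a) (with unit conversion) = 208.4 ft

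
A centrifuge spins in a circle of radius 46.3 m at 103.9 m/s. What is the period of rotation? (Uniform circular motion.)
T = 2πr/v = 2π×46.3/103.9 = 2.8 s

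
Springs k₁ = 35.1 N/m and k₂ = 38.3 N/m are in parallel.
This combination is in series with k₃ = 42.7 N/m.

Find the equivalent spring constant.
k₁₂ = k₁ + k₂ = 73.4 N/m (parallel)
1/k_eq = 1/k₁₂ + 1/k₃ → k_eq = 27 N/m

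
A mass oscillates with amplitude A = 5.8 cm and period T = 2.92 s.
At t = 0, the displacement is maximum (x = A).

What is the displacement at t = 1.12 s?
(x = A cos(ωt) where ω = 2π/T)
ω = 2π/T = 2π/2.92 = 2.152 rad/s
x = A cos(ωt) = 5.8×cos(2.152×1.12) = -4.316 cm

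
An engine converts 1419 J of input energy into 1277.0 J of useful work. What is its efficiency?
η = W_out/W_in = 1277.0/1419 = 0.8999 = 89.99%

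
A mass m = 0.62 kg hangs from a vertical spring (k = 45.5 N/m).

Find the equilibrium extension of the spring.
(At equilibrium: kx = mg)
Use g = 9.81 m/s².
x_eq = mg/k = 0.62×9.81/45.5 = 0.1337 m = 13.37 cm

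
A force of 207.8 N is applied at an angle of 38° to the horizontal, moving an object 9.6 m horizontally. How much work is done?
W = Fd cosθ = 207.8×9.6×cos(38°) = 1572.0 J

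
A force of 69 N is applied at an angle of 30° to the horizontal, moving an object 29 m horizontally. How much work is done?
W = Fd cosθ = 69×29×cos(30°) = 1732.9 J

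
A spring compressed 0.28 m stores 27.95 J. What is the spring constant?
PE = ½kx² → k = 2PE/x² = 2×27.95/0.28² = 713.0 N/m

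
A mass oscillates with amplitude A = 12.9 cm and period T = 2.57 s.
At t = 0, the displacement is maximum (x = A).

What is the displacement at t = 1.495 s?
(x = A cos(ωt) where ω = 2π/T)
ω = 2π/T = 2π/2.57 = 2.445 rad/s
x = A cos(ωt) = 12.9×cos(2.445×1.495) = -11.24 cm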